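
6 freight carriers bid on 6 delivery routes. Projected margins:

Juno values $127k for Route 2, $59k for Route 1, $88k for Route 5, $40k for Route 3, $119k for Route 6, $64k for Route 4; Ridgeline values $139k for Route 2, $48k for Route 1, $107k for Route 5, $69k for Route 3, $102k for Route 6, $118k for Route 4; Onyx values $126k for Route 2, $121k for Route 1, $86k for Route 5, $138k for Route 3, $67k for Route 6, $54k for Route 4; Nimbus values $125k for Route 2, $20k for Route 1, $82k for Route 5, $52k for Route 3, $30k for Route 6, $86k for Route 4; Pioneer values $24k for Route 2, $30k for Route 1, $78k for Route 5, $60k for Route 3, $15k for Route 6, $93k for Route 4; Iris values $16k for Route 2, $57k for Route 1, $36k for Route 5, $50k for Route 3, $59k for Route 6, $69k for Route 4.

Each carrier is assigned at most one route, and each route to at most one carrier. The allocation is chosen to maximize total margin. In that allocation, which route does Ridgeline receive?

Optimal: Juno→Route 6 ($119k), Ridgeline→Route 5 ($107k), Onyx→Route 3 ($138k), Nimbus→Route 2 ($125k), Pioneer→Route 4 ($93k), Iris→Route 1 ($57k) — total 119+107+138+125+93+57 = $639k.
Max-entry greedy (repeatedly take the single best remaining cell) gives $628k, worse by 11.
Ridgeline's own top route is Route 2 ($139k), but forcing Ridgeline→Route 2 and reassigning the rest optimally gives only $628k — worse by 11.

Ridgeline receives Route 5.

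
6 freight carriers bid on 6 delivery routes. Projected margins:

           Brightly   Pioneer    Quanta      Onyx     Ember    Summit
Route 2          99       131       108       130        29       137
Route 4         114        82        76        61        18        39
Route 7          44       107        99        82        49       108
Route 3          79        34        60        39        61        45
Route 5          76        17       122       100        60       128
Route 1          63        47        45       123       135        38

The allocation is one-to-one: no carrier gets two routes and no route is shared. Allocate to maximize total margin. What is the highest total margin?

This is the linear assignment problem.
Optimal: Brightly→Route 4 ($114k), Pioneer→Route 7 ($107k), Quanta→Route 3 ($60k), Onyx→Route 2 ($130k), Ember→Route 1 ($135k), Summit→Route 5 ($128k) — total 114+107+60+130+135+128 = $674k.
Max-entry greedy (repeatedly take the single best remaining cell) gives $654k, worse by 20.
Next-best assignment: Brightly→Route 4, Pioneer→Route 7, Quanta→Route 5, Onyx→Route 1, Ember→Route 3, Summit→Route 2 = $664k.

Maximum total: $674k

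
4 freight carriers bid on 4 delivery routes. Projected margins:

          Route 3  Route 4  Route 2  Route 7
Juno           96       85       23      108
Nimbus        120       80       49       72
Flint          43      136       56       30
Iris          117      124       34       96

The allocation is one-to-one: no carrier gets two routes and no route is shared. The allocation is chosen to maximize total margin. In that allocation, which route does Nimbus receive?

Optimal: Juno→Route 7 ($108k), Nimbus→Route 2 ($49k), Flint→Route 4 ($136k), Iris→Route 3 ($117k) — total 108+49+136+117 = $410k.
Column-greedy (each route in turn goes to its best remaining carrier) gives $398k, worse by 12.
Every other assignment is strictly worse.
Nimbus's own top route is Route 3 ($120k), but forcing Nimbus→Route 3 and reassigning the rest optimally gives only $408k — worse by 2.

Nimbus receives Route 2.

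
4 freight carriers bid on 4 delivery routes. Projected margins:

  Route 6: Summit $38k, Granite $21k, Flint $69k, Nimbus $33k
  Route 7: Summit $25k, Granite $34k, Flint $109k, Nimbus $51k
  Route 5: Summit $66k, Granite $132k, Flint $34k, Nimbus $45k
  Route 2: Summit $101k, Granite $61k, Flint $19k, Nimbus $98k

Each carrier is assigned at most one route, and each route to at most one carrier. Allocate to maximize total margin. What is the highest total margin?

Optimal: Summit→Route 6 ($38k), Granite→Route 5 ($132k), Flint→Route 7 ($109k), Nimbus→Route 2 ($98k) — total 38+132+109+98 = $377k.
Max-entry greedy (repeatedly take the single best remaining cell) gives $375k, worse by 2.
Swapping Nimbus↔Granite (Nimbus→Route 5 $45k, Granite→Route 2 $61k) loses 124.

Maximum total: $377k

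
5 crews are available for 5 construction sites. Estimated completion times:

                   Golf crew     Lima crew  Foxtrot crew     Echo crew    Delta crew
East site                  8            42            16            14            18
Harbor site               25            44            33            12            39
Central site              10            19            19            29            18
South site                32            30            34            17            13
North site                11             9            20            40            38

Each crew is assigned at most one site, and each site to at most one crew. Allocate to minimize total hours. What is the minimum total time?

This is the linear assignment problem.
Optimal: Golf crew→Central site (10 hours), Lima crew→North site (9 hours), Foxtrot crew→East site (16 hours), Echo crew→Harbor site (12 hours), Delta crew→South site (13 hours) — total 10+9+16+12+13 = 60 hours.
Min-entry greedy (repeatedly take the single cheapest remaining cell) gives 61 hours, worse by 1.
Next-best assignment: Golf crew→East site, Lima crew→North site, Foxtrot crew→Central site, Echo crew→Harbor site, Delta crew→South site = 61 hours.
Swapping Echo crew↔Lima crew (Echo crew→North site 40 hours, Lima crew→Harbor site 44 hours) adds 63.
Checked against all permutations: 60 hours is optimal.

Min total: 60 hours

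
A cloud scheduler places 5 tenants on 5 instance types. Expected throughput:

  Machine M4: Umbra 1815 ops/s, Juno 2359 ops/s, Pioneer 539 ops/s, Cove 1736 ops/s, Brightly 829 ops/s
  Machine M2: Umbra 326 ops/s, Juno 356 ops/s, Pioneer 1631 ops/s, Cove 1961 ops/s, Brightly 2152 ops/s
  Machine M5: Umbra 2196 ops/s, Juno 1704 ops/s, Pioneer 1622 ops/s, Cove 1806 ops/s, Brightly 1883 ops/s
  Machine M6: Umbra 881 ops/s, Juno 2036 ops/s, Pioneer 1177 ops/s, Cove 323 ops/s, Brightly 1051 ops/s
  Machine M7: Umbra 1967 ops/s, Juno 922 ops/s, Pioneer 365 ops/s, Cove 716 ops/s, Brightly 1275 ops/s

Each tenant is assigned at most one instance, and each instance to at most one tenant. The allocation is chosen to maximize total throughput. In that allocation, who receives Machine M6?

Juno receives Machine M6.

Optimal: Umbra→Machine M7 (1967 ops/s), Juno→Machine M6 (2036 ops/s), Pioneer→Machine M5 (1622 ops/s), Cove→Machine M4 (1736 ops/s), Brightly→Machine M2 (2152 ops/s) — total 1967+2036+1622+1736+2152 = 9513 ops/s.
Next-best assignment: Umbra→Machine M7, Juno→Machine M4, Pioneer→Machine M6, Cove→Machine M5, Brightly→Machine M2 = 9461 ops/s.
Juno's own top instance is Machine M4 (2359 ops/s), but forcing Juno→Machine M4 and reassigning the rest optimally gives only 9461 ops/s — worse by 52.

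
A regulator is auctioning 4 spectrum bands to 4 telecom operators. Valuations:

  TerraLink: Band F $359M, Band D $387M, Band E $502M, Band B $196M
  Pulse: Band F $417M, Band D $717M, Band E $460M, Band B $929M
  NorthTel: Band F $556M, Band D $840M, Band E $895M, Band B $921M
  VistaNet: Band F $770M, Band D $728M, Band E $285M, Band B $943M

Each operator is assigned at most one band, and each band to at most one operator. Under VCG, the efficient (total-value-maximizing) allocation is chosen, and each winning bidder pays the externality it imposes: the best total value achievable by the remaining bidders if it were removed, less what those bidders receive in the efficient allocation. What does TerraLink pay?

TerraLink pays $55M.

Efficient allocation: TerraLink→Band E ($502M), Pulse→Band B ($929M), NorthTel→Band D ($840M), VistaNet→Band F ($770M); total welfare W = $3041M.
TerraLink receives Band E at value $502M, so the others get W − 502 = $2539M.
Without TerraLink: best allocation of the remaining 3 bidders over all 4 bands is Pulse→Band B ($929M), NorthTel→Band E ($895M), VistaNet→Band F ($770M), total $2594M.
VCG payment = (others' best without TerraLink) − (others' welfare with TerraLink) = 2594 − 2539 = $55M.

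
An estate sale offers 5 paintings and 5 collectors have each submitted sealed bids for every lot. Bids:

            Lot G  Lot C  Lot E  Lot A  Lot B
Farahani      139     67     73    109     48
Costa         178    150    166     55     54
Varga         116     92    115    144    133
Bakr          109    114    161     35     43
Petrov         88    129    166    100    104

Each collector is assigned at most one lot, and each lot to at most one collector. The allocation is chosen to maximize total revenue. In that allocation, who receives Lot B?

Optimal: Farahani→Lot A ($109), Costa→Lot G ($178), Varga→Lot B ($133), Bakr→Lot E ($161), Petrov→Lot C ($129) — total 109+178+133+161+129 = $710.
Next-best assignment: Farahani→Lot A, Costa→Lot G, Varga→Lot B, Bakr→Lot C, Petrov→Lot E = $700.
Varga's own top lot is Lot A ($144), but forcing Varga→Lot A and reassigning the rest optimally gives only $698 — worse by 12.

Varga receives Lot B.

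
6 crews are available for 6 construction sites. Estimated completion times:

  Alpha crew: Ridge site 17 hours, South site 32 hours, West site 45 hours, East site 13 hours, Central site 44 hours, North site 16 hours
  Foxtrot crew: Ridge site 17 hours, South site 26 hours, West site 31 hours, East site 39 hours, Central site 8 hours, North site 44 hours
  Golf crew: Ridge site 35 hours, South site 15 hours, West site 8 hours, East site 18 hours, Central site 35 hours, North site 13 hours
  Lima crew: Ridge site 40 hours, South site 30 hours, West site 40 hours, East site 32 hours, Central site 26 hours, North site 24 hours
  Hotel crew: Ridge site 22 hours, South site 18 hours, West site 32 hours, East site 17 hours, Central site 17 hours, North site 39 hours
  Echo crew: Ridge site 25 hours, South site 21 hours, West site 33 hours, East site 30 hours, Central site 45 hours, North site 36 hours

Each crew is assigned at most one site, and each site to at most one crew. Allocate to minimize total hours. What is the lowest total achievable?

Min total: 95 hours

Treat this as an assignment problem: match each crew to one site.
Optimal: Alpha crew→Ridge site (17 hours), Foxtrot crew→Central site (8 hours), Golf crew→West site (8 hours), Lima crew→North site (24 hours), Hotel crew→East site (17 hours), Echo crew→South site (21 hours) — total 17+8+8+24+17+21 = 95 hours.
Min-entry greedy (repeatedly take the single cheapest remaining cell) gives 96 hours, worse by 1.
Next-best assignment: Alpha crew→East site, Foxtrot crew→Central site, Golf crew→West site, Lima crew→North site, Hotel crew→Ridge site, Echo crew→South site = 96 hours.
Swapping Foxtrot crew↔Hotel crew (Foxtrot crew→East site 39 hours, Hotel crew→Central site 17 hours) adds 31.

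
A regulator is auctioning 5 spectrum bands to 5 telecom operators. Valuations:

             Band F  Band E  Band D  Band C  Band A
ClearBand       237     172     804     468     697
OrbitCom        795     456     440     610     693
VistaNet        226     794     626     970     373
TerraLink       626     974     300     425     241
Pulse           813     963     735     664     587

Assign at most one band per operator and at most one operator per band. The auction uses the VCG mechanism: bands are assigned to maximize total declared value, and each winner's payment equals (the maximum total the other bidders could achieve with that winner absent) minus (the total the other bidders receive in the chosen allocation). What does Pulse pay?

Pulse pays $102M.

Efficient allocation: ClearBand→Band D ($804M), OrbitCom→Band A ($693M), VistaNet→Band C ($970M), TerraLink→Band E ($974M), Pulse→Band F ($813M); total welfare W = $4254M.
Pulse receives Band F at value $813M, so the others get W − 813 = $3441M.
Without Pulse: best allocation of the remaining 4 bidders over all 5 bands is ClearBand→Band D ($804M), OrbitCom→Band F ($795M), VistaNet→Band C ($970M), TerraLink→Band E ($974M), total $3543M.
VCG payment = (others' best without Pulse) − (others' welfare with Pulse) = 3543 − 3441 = $102M.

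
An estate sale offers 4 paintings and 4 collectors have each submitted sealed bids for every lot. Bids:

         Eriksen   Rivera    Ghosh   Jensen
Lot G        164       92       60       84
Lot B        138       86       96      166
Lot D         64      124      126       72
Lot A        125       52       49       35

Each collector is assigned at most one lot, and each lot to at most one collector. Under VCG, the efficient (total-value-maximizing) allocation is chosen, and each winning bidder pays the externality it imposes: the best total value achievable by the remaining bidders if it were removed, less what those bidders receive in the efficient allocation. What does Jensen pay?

Efficient allocation: Eriksen→Lot A ($125), Rivera→Lot G ($92), Ghosh→Lot D ($126), Jensen→Lot B ($166); total welfare W = $509.
Jensen receives Lot B at value $166, so the others get W − 166 = $343.
Without Jensen: best allocation of the remaining 3 bidders over all 4 lots is Eriksen→Lot G ($164), Rivera→Lot D ($124), Ghosh→Lot B ($96), total $384.
VCG payment = (others' best without Jensen) − (others' welfare with Jensen) = 384 − 343 = $41.

Jensen pays $41.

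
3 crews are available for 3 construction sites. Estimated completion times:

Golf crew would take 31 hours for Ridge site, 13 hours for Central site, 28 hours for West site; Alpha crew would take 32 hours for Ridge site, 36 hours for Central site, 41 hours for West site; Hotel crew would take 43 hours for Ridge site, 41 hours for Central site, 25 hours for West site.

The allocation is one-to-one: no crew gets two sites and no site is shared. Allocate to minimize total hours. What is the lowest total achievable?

Optimal: Golf crew→Central site (13 hours), Alpha crew→Ridge site (32 hours), Hotel crew→West site (25 hours) — total 13+32+25 = 70 hours.
Column-greedy (each site in turn goes to its cheapest remaining crew) gives 92 hours, worse by 22.
Next-best assignment: Golf crew→Ridge site, Alpha crew→Central site, Hotel crew→West site = 92 hours.
Swapping Hotel crew↔Golf crew (Hotel crew→Central site 41 hours, Golf crew→West site 28 hours) adds 31.
No other one-to-one assignment undercuts 70 hours.

Min total: 70 hours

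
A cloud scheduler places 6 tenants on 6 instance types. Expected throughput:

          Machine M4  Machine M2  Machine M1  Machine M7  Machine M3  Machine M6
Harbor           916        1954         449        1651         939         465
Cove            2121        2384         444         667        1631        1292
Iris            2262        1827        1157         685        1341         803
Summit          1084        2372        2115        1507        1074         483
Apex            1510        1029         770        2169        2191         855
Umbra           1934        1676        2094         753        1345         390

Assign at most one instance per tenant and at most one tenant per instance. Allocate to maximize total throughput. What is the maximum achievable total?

Maximum total: 11862 ops/s

This is a one-to-one assignment (maximum-weight bipartite matching).
Optimal: Harbor→Machine M7 (1651 ops/s), Cove→Machine M6 (1292 ops/s), Iris→Machine M4 (2262 ops/s), Summit→Machine M2 (2372 ops/s), Apex→Machine M3 (2191 ops/s), Umbra→Machine M1 (2094 ops/s) — total 1651+1292+2262+2372+2191+2094 = 11862 ops/s.
Column-greedy (each instance in turn goes to its best remaining tenant) gives 10740 ops/s, worse by 1122.
Next-best assignment: Harbor→Machine M2, Cove→Machine M6, Iris→Machine M4, Summit→Machine M7, Apex→Machine M3, Umbra→Machine M1 = 11300 ops/s.
Swapping Cove↔Apex (Cove→Machine M3 1631 ops/s, Apex→Machine M6 855 ops/s) loses 997.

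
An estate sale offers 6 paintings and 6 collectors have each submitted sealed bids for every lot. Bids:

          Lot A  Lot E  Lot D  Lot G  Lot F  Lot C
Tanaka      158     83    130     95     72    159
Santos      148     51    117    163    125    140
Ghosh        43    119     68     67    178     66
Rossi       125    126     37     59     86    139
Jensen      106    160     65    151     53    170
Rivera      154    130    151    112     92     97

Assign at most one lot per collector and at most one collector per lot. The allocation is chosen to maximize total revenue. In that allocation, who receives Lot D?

Rivera receives Lot D.

Optimal: Tanaka→Lot A ($158), Santos→Lot G ($163), Ghosh→Lot F ($178), Rossi→Lot C ($139), Jensen→Lot E ($160), Rivera→Lot D ($151) — total 158+163+178+139+160+151 = $949.
Row-greedy (each collector in turn takes its best remaining lot) gives $883, worse by 66.
Next-best assignment: Tanaka→Lot A, Santos→Lot G, Ghosh→Lot F, Rossi→Lot E, Jensen→Lot C, Rivera→Lot D = $946.
Rivera's own top lot is Lot A ($154), but forcing Rivera→Lot A and reassigning the rest optimally gives only $924 — worse by 25.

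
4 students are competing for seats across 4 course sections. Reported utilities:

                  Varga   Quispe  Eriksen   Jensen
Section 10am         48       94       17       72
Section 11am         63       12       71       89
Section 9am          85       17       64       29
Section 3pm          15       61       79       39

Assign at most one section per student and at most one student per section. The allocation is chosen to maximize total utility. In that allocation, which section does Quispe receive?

Quispe receives Section 10am.

Optimal: Varga→Section 9am (85 points), Quispe→Section 10am (94 points), Eriksen→Section 3pm (79 points), Jensen→Section 11am (89 points) — total 85+94+79+89 = 347 points.
Next-best assignment: Varga→Section 9am, Quispe→Section 10am, Eriksen→Section 11am, Jensen→Section 3pm = 289 points.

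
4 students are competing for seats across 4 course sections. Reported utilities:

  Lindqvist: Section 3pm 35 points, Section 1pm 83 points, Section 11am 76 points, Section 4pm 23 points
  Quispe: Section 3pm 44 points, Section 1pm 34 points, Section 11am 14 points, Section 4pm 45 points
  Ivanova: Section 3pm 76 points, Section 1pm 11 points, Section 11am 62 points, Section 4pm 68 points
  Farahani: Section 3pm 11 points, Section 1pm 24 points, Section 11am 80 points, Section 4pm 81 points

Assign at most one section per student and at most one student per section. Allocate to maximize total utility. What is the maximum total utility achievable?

Optimal: Lindqvist→Section 1pm (83 points), Quispe→Section 4pm (45 points), Ivanova→Section 3pm (76 points), Farahani→Section 11am (80 points) — total 83+45+76+80 = 284 points.
Swapping Lindqvist↔Farahani (Lindqvist→Section 11am 76 points, Farahani→Section 1pm 24 points) loses 63.
Every other assignment is strictly worse.

Maximum total: 284 points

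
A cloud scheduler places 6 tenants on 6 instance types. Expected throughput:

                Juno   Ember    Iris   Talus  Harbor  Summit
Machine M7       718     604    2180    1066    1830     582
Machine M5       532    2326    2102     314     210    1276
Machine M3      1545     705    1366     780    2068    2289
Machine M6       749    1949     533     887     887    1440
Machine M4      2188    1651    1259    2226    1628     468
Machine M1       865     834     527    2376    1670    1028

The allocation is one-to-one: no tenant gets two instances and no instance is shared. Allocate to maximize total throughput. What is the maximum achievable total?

Max total: 12734 ops/s

Optimal: Juno→Machine M4 (2188 ops/s), Ember→Machine M6 (1949 ops/s), Iris→Machine M5 (2102 ops/s), Talus→Machine M1 (2376 ops/s), Harbor→Machine M7 (1830 ops/s), Summit→Machine M3 (2289 ops/s) — total 2188+1949+2102+2376+1830+2289 = 12734 ops/s.
Row-greedy (each tenant in turn takes its best remaining instance) gives 12578 ops/s, worse by 156.
Next-best assignment: Juno→Machine M4, Ember→Machine M5, Iris→Machine M7, Talus→Machine M1, Harbor→Machine M3, Summit→Machine M6 = 12578 ops/s.
Swapping Ember↔Iris (Ember→Machine M5 2326 ops/s, Iris→Machine M6 533 ops/s) loses 1192.
Every other assignment is strictly worse.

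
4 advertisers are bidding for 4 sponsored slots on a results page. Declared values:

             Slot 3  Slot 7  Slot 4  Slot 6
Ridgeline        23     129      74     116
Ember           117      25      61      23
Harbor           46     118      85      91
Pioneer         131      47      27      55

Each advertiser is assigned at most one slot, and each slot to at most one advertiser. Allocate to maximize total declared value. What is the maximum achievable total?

This is a one-to-one assignment (maximum-weight bipartite matching).
Optimal: Ridgeline→Slot 6 ($116), Ember→Slot 4 ($61), Harbor→Slot 7 ($118), Pioneer→Slot 3 ($131) — total 116+61+118+131 = $426.
Row-greedy (each advertiser in turn takes its best remaining slot) gives $364, worse by 62.
Next-best assignment: Ridgeline→Slot 7, Ember→Slot 4, Harbor→Slot 6, Pioneer→Slot 3 = $412.

Maximum total: $426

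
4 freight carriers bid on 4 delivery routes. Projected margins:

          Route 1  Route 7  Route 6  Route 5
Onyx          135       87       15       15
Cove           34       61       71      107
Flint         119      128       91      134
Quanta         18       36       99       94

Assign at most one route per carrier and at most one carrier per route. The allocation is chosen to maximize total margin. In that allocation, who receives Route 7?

Flint receives Route 7.

Optimal: Onyx→Route 1 ($135k), Cove→Route 5 ($107k), Flint→Route 7 ($128k), Quanta→Route 6 ($99k) — total 135+107+128+99 = $469k.
Max-entry greedy (repeatedly take the single best remaining cell) gives $429k, worse by 40.
No other one-to-one assignment exceeds $469k.
Flint's own top route is Route 5 ($134k), but forcing Flint→Route 5 and reassigning the rest optimally gives only $429k — worse by 40.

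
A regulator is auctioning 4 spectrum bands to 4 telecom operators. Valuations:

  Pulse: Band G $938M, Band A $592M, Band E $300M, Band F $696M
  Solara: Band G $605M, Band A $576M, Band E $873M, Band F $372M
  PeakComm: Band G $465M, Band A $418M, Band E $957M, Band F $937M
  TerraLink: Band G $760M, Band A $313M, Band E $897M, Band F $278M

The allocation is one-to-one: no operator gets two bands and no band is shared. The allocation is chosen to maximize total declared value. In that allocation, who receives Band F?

Optimal: Pulse→Band G ($938M), Solara→Band A ($576M), PeakComm→Band F ($937M), TerraLink→Band E ($897M) — total 938+576+937+897 = $3348M.
Column-greedy (each band in turn goes to its best remaining operator) gives $2749M, worse by 599.
No other one-to-one assignment exceeds $3348M.
PeakComm's own top band is Band E ($957M), but forcing PeakComm→Band E and reassigning the rest optimally gives only $2989M — worse by 359.

PeakComm receives Band F.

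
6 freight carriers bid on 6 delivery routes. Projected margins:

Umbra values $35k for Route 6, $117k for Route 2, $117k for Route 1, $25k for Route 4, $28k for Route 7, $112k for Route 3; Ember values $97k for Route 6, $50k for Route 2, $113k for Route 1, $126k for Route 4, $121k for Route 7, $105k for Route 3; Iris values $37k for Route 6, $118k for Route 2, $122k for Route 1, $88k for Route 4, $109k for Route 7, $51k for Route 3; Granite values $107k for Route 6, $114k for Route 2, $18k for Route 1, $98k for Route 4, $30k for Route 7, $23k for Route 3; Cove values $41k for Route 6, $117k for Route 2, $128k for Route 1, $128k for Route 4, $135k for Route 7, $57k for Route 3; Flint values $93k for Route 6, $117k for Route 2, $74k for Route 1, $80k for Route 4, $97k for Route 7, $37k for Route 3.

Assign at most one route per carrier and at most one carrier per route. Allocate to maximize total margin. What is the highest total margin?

Optimal: Umbra→Route 3 ($112k), Ember→Route 4 ($126k), Iris→Route 1 ($122k), Granite→Route 6 ($107k), Cove→Route 7 ($135k), Flint→Route 2 ($117k) — total 112+126+122+107+135+117 = $719k.
Next-best assignment: Umbra→Route 3, Ember→Route 7, Iris→Route 1, Granite→Route 6, Cove→Route 4, Flint→Route 2 = $707k.

Maximum total: $719k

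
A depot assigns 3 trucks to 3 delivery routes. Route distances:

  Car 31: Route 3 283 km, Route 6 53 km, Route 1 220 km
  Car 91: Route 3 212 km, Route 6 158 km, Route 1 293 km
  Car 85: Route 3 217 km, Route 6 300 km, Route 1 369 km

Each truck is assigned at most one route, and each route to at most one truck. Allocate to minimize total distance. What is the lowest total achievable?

Min total: 563 km

Optimal: Car 31→Route 6 (53 km), Car 91→Route 1 (293 km), Car 85→Route 3 (217 km) — total 53+293+217 = 563 km.
Every other assignment is strictly worse.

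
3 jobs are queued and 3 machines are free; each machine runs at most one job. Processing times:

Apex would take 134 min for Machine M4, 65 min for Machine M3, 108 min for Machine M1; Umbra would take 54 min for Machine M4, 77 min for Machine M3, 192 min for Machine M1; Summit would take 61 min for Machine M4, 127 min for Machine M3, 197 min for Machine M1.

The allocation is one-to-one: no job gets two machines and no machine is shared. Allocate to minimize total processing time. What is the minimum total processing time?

This is a one-to-one assignment (minimum-cost bipartite matching).
Optimal: Apex→Machine M1 (108 min), Umbra→Machine M3 (77 min), Summit→Machine M4 (61 min) — total 108+77+61 = 246 min.
Column-greedy (each machine in turn goes to its cheapest remaining job) gives 316 min, worse by 70.
Next-best assignment: Apex→Machine M1, Umbra→Machine M4, Summit→Machine M3 = 289 min.
Checked against all permutations: 246 min is optimal.

Minimum total: 246 min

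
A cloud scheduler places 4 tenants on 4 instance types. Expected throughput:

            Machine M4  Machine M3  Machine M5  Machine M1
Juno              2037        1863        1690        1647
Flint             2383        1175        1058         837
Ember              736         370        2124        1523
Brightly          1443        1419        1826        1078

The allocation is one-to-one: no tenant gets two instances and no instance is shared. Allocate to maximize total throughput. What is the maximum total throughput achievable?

Maximum total: 7595 ops/s

Optimal: Juno→Machine M3 (1863 ops/s), Flint→Machine M4 (2383 ops/s), Ember→Machine M1 (1523 ops/s), Brightly→Machine M5 (1826 ops/s) — total 1863+2383+1523+1826 = 7595 ops/s.
Max-entry greedy (repeatedly take the single best remaining cell) gives 7448 ops/s, worse by 147.
Next-best assignment: Juno→Machine M1, Flint→Machine M4, Ember→Machine M5, Brightly→Machine M3 = 7573 ops/s.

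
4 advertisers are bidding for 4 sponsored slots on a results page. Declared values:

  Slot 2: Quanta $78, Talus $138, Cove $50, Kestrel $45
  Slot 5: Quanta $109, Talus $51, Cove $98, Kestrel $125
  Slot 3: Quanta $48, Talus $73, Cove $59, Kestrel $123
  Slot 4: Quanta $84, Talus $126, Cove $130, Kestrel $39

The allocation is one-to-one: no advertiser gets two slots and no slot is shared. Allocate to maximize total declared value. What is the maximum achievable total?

Maximum total: $500

Treat this as an assignment problem: match each advertiser to one slot.
Optimal: Quanta→Slot 5 ($109), Talus→Slot 2 ($138), Cove→Slot 4 ($130), Kestrel→Slot 3 ($123) — total 109+138+130+123 = $500.
Max-entry greedy (repeatedly take the single best remaining cell) gives $441, worse by 59.
Swapping Cove↔Quanta (Cove→Slot 5 $98, Quanta→Slot 4 $84) loses 57.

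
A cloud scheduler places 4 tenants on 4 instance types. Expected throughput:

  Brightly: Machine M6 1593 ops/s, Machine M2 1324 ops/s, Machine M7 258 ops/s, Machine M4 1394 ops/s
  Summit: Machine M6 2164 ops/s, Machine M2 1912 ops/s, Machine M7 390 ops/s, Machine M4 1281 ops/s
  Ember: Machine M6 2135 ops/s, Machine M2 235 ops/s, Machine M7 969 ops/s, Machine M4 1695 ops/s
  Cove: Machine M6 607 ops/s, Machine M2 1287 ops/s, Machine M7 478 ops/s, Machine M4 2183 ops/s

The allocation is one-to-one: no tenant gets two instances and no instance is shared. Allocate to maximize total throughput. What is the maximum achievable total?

Max total: 6657 ops/s

This is the linear assignment problem.
Optimal: Brightly→Machine M6 (1593 ops/s), Summit→Machine M2 (1912 ops/s), Ember→Machine M7 (969 ops/s), Cove→Machine M4 (2183 ops/s) — total 1593+1912+969+2183 = 6657 ops/s.
Row-greedy (each tenant in turn takes its best remaining instance) gives 5678 ops/s, worse by 979.
Swapping Cove↔Ember (Cove→Machine M7 478 ops/s, Ember→Machine M4 1695 ops/s) loses 979.
Every other assignment is strictly worse.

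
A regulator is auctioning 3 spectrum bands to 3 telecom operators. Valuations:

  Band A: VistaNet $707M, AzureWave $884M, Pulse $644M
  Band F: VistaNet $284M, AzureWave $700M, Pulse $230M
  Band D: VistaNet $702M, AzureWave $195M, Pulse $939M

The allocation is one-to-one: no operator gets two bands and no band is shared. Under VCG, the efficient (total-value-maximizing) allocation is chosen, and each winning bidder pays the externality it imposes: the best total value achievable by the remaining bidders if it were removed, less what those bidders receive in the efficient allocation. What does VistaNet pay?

Efficient allocation: VistaNet→Band A ($707M), AzureWave→Band F ($700M), Pulse→Band D ($939M); total welfare W = $2346M.
VistaNet receives Band A at value $707M, so the others get W − 707 = $1639M.
Without VistaNet: best allocation of the remaining 2 bidders over all 3 bands is AzureWave→Band A ($884M), Pulse→Band D ($939M), total $1823M.
VCG payment = (others' best without VistaNet) − (others' welfare with VistaNet) = 1823 − 1639 = $184M.

VistaNet pays $184M.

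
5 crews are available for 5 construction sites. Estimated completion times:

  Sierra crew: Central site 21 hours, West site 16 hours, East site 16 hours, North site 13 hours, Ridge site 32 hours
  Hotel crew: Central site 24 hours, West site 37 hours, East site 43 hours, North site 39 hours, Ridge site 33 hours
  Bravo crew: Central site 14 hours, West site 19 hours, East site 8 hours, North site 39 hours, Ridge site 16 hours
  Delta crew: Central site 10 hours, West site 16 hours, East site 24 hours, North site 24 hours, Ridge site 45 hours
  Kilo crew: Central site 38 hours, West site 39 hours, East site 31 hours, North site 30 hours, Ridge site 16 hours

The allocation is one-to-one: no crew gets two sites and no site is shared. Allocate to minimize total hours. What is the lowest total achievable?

This is the linear assignment problem.
Optimal: Sierra crew→North site (13 hours), Hotel crew→Central site (24 hours), Bravo crew→East site (8 hours), Delta crew→West site (16 hours), Kilo crew→Ridge site (16 hours) — total 13+24+8+16+16 = 77 hours.
Next-best assignment: Sierra crew→North site, Hotel crew→West site, Bravo crew→East site, Delta crew→Central site, Kilo crew→Ridge site = 84 hours.
Swapping Kilo crew↔Hotel crew (Kilo crew→Central site 38 hours, Hotel crew→Ridge site 33 hours) adds 31.

Min total: 77 hours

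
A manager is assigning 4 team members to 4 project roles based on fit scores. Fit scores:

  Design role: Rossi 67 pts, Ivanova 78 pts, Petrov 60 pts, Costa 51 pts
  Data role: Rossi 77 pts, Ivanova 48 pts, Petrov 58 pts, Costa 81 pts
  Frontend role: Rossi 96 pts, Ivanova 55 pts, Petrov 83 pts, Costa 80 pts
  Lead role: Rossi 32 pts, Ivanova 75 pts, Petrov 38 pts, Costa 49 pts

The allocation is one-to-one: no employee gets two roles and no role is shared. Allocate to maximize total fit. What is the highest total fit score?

Optimal: Rossi→Frontend role (96 pts), Ivanova→Lead role (75 pts), Petrov→Design role (60 pts), Costa→Data role (81 pts) — total 96+75+60+81 = 312 pts.
Column-greedy (each role in turn goes to its best remaining employee) gives 293 pts, worse by 19.
Swapping Rossi↔Costa (Rossi→Data role 77 pts, Costa→Frontend role 80 pts) loses 20.
Checked against all permutations: 312 pts is optimal.

Maximum total: 312 pts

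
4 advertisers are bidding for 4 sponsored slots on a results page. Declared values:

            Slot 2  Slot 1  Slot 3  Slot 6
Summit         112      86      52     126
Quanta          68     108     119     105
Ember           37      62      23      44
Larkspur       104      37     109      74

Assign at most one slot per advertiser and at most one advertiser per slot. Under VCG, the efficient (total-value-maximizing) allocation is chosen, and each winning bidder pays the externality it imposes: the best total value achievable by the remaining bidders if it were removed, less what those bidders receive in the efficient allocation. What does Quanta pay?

Quanta pays $5.

Efficient allocation: Summit→Slot 6 ($126), Quanta→Slot 3 ($119), Ember→Slot 1 ($62), Larkspur→Slot 2 ($104); total welfare W = $411.
Quanta receives Slot 3 at value $119, so the others get W − 119 = $292.
Without Quanta: best allocation of the remaining 3 bidders over all 4 slots is Summit→Slot 6 ($126), Ember→Slot 1 ($62), Larkspur→Slot 3 ($109), total $297.
VCG payment = (others' best without Quanta) − (others' welfare with Quanta) = 297 − 292 = $5.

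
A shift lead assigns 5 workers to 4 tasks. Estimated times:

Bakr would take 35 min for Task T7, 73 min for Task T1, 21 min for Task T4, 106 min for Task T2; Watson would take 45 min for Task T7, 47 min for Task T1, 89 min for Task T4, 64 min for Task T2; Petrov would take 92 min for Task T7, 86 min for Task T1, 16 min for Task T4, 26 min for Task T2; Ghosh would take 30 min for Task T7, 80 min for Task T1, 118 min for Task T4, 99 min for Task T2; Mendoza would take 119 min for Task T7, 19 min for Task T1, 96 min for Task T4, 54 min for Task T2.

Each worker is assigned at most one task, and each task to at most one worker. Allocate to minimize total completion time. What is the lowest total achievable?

This is the linear assignment problem.
Optimal: Ghosh→Task T7 (30 min), Mendoza→Task T1 (19 min), Bakr→Task T4 (21 min), Petrov→Task T2 (26 min) — total 30+19+21+26 = 96 min.
Row-greedy (each worker in turn takes its cheapest remaining task) gives 172 min, worse by 76.
Swapping Petrov↔Bakr (Petrov→Task T4 16 min, Bakr→Task T2 106 min) adds 75.

Minimum total: 96 min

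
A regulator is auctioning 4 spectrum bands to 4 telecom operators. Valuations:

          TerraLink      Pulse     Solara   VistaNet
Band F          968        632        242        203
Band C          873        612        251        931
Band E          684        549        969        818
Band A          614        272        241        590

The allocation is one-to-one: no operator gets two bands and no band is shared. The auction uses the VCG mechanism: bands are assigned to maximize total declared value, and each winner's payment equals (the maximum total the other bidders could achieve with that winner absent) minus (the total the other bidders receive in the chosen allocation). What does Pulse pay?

Pulse pays $354M.

Efficient allocation: TerraLink→Band A ($614M), Pulse→Band F ($632M), Solara→Band E ($969M), VistaNet→Band C ($931M); total welfare W = $3146M.
Pulse receives Band F at value $632M, so the others get W − 632 = $2514M.
Without Pulse: best allocation of the remaining 3 bidders over all 4 bands is TerraLink→Band F ($968M), Solara→Band E ($969M), VistaNet→Band C ($931M), total $2868M.
VCG payment = (others' best without Pulse) − (others' welfare with Pulse) = 2868 − 2514 = $354M.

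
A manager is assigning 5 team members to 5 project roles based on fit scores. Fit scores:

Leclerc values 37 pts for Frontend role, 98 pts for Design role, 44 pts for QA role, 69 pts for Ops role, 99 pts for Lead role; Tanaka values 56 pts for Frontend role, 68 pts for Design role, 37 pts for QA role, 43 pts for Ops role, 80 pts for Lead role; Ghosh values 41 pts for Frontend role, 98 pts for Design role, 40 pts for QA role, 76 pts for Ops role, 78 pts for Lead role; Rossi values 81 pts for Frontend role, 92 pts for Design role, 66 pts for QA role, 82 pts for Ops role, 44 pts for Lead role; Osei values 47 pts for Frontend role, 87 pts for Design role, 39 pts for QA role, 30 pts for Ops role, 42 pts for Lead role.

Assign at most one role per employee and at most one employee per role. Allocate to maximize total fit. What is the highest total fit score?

Max total: 384 pts

Optimal: Leclerc→Lead role (99 pts), Tanaka→Frontend role (56 pts), Ghosh→Ops role (76 pts), Rossi→QA role (66 pts), Osei→Design role (87 pts) — total 99+56+76+66+87 = 384 pts.
Max-entry greedy (repeatedly take the single best remaining cell) gives 374 pts, worse by 10.
Next-best assignment: Leclerc→Lead role, Tanaka→QA role, Ghosh→Ops role, Rossi→Frontend role, Osei→Design role = 380 pts.
Swapping Tanaka↔Leclerc (Tanaka→Lead role 80 pts, Leclerc→Frontend role 37 pts) loses 38.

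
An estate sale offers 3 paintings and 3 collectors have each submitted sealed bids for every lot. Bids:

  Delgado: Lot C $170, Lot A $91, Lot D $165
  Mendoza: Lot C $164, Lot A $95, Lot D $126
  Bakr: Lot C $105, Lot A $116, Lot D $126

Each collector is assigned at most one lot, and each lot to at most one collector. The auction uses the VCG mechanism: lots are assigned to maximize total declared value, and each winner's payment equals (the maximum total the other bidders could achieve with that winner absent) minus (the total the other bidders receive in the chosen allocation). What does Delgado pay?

Delgado pays $10.

Efficient allocation: Delgado→Lot D ($165), Mendoza→Lot C ($164), Bakr→Lot A ($116); total welfare W = $445.
Delgado receives Lot D at value $165, so the others get W − 165 = $280.
Without Delgado: best allocation of the remaining 2 bidders over all 3 lots is Mendoza→Lot C ($164), Bakr→Lot D ($126), total $290.
VCG payment = (others' best without Delgado) − (others' welfare with Delgado) = 290 − 280 = $10.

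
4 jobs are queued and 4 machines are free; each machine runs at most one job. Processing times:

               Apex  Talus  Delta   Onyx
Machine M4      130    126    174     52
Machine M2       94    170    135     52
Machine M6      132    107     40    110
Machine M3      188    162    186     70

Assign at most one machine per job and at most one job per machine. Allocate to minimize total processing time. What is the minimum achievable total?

Minimum total: 330 min

Optimal: Apex→Machine M2 (94 min), Talus→Machine M4 (126 min), Delta→Machine M6 (40 min), Onyx→Machine M3 (70 min) — total 94+126+40+70 = 330 min.
Next-best assignment: Apex→Machine M2, Talus→Machine M3, Delta→Machine M6, Onyx→Machine M4 = 348 min.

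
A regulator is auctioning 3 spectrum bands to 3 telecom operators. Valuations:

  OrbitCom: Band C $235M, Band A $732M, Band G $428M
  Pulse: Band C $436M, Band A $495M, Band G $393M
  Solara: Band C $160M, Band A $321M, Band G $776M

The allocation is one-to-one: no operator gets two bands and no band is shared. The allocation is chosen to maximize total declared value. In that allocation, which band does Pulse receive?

This is a one-to-one assignment (maximum-weight bipartite matching).
Optimal: OrbitCom→Band A ($732M), Pulse→Band C ($436M), Solara→Band G ($776M) — total 732+436+776 = $1944M.
Next-best assignment: OrbitCom→Band C, Pulse→Band A, Solara→Band G = $1506M.
Swapping Pulse↔OrbitCom (Pulse→Band A $495M, OrbitCom→Band C $235M) loses 438.
Pulse's own top band is Band A ($495M), but forcing Pulse→Band A and reassigning the rest optimally gives only $1506M — worse by 438.

Pulse receives Band C.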